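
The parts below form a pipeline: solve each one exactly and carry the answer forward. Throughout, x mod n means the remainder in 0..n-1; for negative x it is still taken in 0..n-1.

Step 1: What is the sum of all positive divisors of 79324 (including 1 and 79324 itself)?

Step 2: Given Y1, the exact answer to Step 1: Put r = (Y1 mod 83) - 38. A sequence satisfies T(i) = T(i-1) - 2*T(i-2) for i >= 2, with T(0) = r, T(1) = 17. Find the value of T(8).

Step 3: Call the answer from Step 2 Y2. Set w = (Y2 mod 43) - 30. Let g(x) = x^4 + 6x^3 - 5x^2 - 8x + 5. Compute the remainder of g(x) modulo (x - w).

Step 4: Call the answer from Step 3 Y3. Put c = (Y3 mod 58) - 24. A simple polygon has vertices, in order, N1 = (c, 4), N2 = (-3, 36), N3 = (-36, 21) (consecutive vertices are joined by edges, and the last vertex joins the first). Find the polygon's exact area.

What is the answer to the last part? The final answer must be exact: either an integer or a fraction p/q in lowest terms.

573

Step 1: 79324 = 2^2 * 7 * 2833; sigma = (1 + 2 + 4) * (1 + 7) * (1 + 2833) = 7 * 8 * 2834 = 158704; answer 158704
Step 2: Y1 = 158704; r = -30; T(2) = 1*(17) - 2*(-30) = 77; iterating: T(2)=77, T(3)=43, T(4)=-111, T(5)=-197, T(6)=25, T(7)=419, T(8)=369; answer 369
Step 3: Y2 = 369; w = -5; remainder = value at the root: 1*(-5)^4 + 6*(-5)^3 - 5*(-5)^2 - 8*(-5)^1 + 5 = (625) + (-750) + (-125) + (40) + (5) = -205; answer -205
Step 4: Y3 = -205; c = 3; cross terms: (3*36 - -3*4)=120, (-3*21 - -36*36)=1233, (-36*4 - 3*21)=-207; twice the area = |1146| = 1146; area = 573; answer 573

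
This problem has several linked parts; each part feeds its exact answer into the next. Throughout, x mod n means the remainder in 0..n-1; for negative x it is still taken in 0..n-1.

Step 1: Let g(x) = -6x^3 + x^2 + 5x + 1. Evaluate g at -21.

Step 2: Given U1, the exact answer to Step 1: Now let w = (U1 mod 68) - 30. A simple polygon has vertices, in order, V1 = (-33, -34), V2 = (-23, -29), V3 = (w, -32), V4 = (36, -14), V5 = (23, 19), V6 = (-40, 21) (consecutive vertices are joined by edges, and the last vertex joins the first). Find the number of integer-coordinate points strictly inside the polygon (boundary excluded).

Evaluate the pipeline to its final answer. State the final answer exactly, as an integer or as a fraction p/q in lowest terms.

3005

Step 1: -6*(-21)^3 + 1*(-21)^2 + 5*(-21)^1 + 1 = (55566) + (441) + (-105) + (1) = 55903; answer 55903
Step 2: U1 = 55903; w = -23; cross terms: (-33*-29 - -23*-34)=175, (-23*-32 - -23*-29)=69, (-23*-14 - 36*-32)=1474, (36*19 - 23*-14)=1006, (23*21 - -40*19)=1243, (-40*-34 - -33*21)=2053; twice the area = |6020| = 6020; area = 3010; boundary points = 5 + 3 + 1 + 1 + 1 + 1 = 12; strictly interior points = area - boundary/2 + 1 = 3005; answer 3005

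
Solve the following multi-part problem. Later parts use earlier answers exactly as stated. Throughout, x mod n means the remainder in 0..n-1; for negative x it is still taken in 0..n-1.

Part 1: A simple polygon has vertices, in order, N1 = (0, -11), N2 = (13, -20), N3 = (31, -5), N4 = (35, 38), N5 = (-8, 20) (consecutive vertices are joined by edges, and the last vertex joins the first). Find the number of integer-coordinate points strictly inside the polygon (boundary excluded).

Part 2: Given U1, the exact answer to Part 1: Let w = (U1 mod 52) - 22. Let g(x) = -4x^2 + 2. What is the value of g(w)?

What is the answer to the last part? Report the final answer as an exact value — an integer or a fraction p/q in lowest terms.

Part 1: cross terms: (0*-20 - 13*-11)=143, (13*-5 - 31*-20)=555, (31*38 - 35*-5)=1353, (35*20 - -8*38)=1004, (-8*-11 - 0*20)=88; twice the area = |3143| = 3143; area = 3143/2; boundary points = 1 + 3 + 1 + 1 + 1 = 7; strictly interior points = area - boundary/2 + 1 = 1569; answer 1569
Part 2: U1 = 1569; w = -13; -4*(-13)^2 + 2 = (-676) + (2) = -674; answer -674

-674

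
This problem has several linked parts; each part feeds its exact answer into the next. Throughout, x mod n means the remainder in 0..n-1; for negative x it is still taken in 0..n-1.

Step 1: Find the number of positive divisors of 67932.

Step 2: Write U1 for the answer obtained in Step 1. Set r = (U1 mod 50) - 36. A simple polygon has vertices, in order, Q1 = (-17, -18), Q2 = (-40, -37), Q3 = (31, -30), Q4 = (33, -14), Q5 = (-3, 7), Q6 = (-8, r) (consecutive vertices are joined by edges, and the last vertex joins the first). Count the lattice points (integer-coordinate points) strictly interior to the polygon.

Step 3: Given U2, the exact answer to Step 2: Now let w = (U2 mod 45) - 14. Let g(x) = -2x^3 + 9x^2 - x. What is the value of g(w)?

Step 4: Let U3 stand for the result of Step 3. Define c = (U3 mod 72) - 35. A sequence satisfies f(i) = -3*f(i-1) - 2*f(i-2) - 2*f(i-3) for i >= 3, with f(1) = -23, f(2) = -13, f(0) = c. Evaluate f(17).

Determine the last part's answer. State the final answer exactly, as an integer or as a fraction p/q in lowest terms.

47822991

Step 1: 67932 = 2^2 * 3^3 * 17 * 37; number of divisors = (2+1) * (3+1) * (1+1) * (1+1) = 48; answer 48
Step 2: U1 = 48; r = 12; cross terms: (-17*-37 - -40*-18)=-91, (-40*-30 - 31*-37)=2347, (31*-14 - 33*-30)=556, (33*7 - -3*-14)=189, (-3*12 - -8*7)=20, (-8*-18 - -17*12)=348; twice the area = |3369| = 3369; area = 3369/2; boundary points = 1 + 1 + 2 + 3 + 5 + 3 = 15; strictly interior points = area - boundary/2 + 1 = 1678; answer 1678
Step 3: U2 = 1678; w = -1; -2*(-1)^3 + 9*(-1)^2 - 1*(-1)^1 = (2) + (9) + (1) = 12; answer 12
Step 4: U3 = 12; c = -23; f(3) = -3*(-13) - 2*(-23) - 2*(-23) = 131; iterating: f(3)=131, f(4)=-321, f(5)=727, f(6)=-1801, f(7)=4591, f(8)=-11625, f(9)=29295, f(10)=-73817, f(11)=186111, f(12)=-469289, f(13)=1183279, f(14)=-2983481, f(15)=7522463, f(16)=-18966985, f(17)=47822991; answer 47822991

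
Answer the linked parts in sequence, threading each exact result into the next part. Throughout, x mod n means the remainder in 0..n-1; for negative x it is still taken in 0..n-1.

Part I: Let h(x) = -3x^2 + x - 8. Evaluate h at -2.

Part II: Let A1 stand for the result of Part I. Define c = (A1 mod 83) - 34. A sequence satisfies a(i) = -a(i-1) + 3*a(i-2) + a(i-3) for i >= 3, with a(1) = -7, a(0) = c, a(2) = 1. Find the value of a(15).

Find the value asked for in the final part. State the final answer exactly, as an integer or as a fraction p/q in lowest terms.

Part I: -3*(-2)^2 + 1*(-2)^1 - 8 = (-12) + (-2) + (-8) = -22; answer -22
Part II: A1 = -22; c = 27; a(3) = -1*(1) + 3*(-7) + 1*(27) = 5; iterating: a(3)=5, a(4)=-9, a(5)=25, a(6)=-47, a(7)=113, a(8)=-229, a(9)=521, a(10)=-1095, a(11)=2429, a(12)=-5193, a(13)=11385, a(14)=-24535, a(15)=53497; answer 53497

53497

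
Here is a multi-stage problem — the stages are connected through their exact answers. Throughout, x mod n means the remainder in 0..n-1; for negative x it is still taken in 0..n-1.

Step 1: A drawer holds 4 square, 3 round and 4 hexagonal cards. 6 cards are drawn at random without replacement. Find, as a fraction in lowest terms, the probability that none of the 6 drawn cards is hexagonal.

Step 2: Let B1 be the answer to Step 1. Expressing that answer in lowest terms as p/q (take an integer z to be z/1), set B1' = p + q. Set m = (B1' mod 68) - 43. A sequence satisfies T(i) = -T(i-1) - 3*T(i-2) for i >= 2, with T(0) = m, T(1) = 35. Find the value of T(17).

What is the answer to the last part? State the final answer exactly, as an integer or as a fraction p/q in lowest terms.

347795

Step 1: total draws C(11,6) = 462; favorable C(7,6) = 7; P = 1/66; answer 1/66
Step 2: B1 = 1/66; threaded value p + q = 67; m = 24; T(2) = -1*(35) - 3*(24) = -107; iterating: T(2)=-107, T(3)=2, T(4)=319, T(5)=-325, T(6)=-632, T(7)=1607, T(8)=289, T(9)=-5110, T(10)=4243, T(11)=11087, T(12)=-23816, T(13)=-9445, T(14)=80893, T(15)=-52558, T(16)=-190121, T(17)=347795; answer 347795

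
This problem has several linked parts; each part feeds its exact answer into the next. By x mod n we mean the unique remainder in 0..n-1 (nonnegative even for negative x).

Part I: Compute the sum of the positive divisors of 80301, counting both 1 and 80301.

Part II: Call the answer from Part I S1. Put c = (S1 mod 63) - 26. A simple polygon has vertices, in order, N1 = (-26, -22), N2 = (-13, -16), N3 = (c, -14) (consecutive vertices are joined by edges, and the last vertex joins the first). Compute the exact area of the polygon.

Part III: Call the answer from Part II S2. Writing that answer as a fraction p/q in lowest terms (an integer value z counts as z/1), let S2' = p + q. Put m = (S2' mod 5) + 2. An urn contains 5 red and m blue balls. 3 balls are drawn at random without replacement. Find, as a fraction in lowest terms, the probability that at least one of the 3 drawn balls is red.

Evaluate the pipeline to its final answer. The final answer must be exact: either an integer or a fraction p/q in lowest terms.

11/12

Part I: 80301 = 3 * 13 * 29 * 71; sigma = (1 + 3) * (1 + 13) * (1 + 29) * (1 + 71) = 4 * 14 * 30 * 72 = 120960; answer 120960
Part II: S1 = 120960; c = -26; cross terms: (-26*-16 - -13*-22)=130, (-13*-14 - -26*-16)=-234, (-26*-22 - -26*-14)=208; twice the area = |104| = 104; area = 52; answer 52
Part III: S2 = 52; threaded value p + q = 53; m = 5; total draws C(10,3) = 120; complement C(5,3) = 10; favorable 120 - 10 = 110; P = 11/12; answer 11/12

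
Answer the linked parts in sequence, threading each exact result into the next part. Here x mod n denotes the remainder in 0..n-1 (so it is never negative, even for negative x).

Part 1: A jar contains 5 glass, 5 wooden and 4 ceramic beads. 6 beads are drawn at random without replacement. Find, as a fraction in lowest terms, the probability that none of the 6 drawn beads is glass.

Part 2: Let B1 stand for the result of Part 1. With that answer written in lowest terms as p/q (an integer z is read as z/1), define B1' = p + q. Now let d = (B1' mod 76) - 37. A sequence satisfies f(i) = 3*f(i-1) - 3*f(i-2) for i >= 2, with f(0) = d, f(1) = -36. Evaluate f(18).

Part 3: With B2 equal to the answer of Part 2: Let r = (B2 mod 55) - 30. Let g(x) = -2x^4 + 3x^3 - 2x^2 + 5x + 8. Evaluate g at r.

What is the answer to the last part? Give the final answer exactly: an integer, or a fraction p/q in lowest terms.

-46996

Part 1: total draws C(14,6) = 3003; favorable C(9,6) = 84; P = 4/143; answer 4/143
Part 2: B1 = 4/143; threaded value p + q = 147; d = 34; f(2) = 3*(-36) - 3*(34) = -210; iterating: f(2)=-210, f(3)=-522, f(4)=-936, f(5)=-1242, f(6)=-918, f(7)=972, f(8)=5670, f(9)=14094, f(10)=25272, f(11)=33534, f(12)=24786, f(13)=-26244, f(14)=-153090, f(15)=-380538, f(16)=-682344, f(17)=-905418, f(18)=-669222; answer -669222
Part 3: B2 = -669222; r = -12; -2*(-12)^4 + 3*(-12)^3 - 2*(-12)^2 + 5*(-12)^1 + 8 = (-41472) + (-5184) + (-288) + (-60) + (8) = -46996; answer -46996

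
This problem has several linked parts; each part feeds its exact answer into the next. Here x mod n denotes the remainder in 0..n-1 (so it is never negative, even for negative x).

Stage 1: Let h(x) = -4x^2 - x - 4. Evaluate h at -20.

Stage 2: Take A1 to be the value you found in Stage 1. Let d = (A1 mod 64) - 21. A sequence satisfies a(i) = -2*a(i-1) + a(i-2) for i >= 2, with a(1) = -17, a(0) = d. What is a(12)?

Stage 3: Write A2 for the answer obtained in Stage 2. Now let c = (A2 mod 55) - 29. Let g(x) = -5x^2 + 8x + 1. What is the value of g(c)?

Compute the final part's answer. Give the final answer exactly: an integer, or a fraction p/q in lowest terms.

-3071

Stage 1: -4*(-20)^2 - 1*(-20)^1 - 4 = (-1600) + (20) + (-4) = -1584; answer -1584
Stage 2: A1 = -1584; d = -5; a(2) = -2*(-17) + 1*(-5) = 29; iterating: a(2)=29, a(3)=-75, a(4)=179, a(5)=-433, a(6)=1045, a(7)=-2523, a(8)=6091, a(9)=-14705, a(10)=35501, a(11)=-85707, a(12)=206915; answer 206915
Stage 3: A2 = 206915; c = -24; -5*(-24)^2 + 8*(-24)^1 + 1 = (-2880) + (-192) + (1) = -3071; answer -3071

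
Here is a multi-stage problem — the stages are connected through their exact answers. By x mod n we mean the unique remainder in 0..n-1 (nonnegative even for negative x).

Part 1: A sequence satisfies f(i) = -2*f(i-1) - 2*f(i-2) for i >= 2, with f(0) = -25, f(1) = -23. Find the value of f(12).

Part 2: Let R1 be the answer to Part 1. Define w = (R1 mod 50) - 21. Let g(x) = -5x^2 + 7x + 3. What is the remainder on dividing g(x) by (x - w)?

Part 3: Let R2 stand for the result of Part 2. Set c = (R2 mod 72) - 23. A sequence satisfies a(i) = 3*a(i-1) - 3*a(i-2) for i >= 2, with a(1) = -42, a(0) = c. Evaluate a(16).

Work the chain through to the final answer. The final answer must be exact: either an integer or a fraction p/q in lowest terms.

-328050

Part 1: f(2) = -2*(-23) - 2*(-25) = 96; iterating: f(2)=96, f(3)=-146, f(4)=100, f(5)=92, f(6)=-384, f(7)=584, f(8)=-400, f(9)=-368, f(10)=1536, f(11)=-2336, f(12)=1600; answer 1600
Part 2: R1 = 1600; w = -21; remainder = value at the root: -5*(-21)^2 + 7*(-21)^1 + 3 = (-2205) + (-147) + (3) = -2349; answer -2349
Part 3: R2 = -2349; c = 4; a(2) = 3*(-42) - 3*(4) = -138; iterating: a(2)=-138, a(3)=-288, a(4)=-450, a(5)=-486, a(6)=-108, a(7)=1134, a(8)=3726, a(9)=7776, a(10)=12150, a(11)=13122, a(12)=2916, a(13)=-30618, a(14)=-100602, a(15)=-209952, a(16)=-328050; answer -328050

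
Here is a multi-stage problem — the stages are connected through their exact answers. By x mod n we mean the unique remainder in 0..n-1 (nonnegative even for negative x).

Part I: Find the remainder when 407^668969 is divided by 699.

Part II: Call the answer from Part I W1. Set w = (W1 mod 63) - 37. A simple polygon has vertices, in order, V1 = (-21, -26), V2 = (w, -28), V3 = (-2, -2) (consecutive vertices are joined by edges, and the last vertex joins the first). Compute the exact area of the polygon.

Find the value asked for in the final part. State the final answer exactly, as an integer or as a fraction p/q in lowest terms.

Part I: squarings mod 699: 407^1=407, 407^2=685, 407^4=196, 407^8=670, 407^16=142, 407^32=592, 407^64=265, 407^128=325, 407^256=76, 407^512=184, 407^1024=304, 407^2048=148, 407^4096=235, 407^8192=4, 407^16384=16, 407^32768=256, 407^65536=529, 407^131072=241, 407^262144=64, 407^524288=601; 407^668969 = 407^1 * 407^8 * 407^32 * 407^256 * 407^1024 * 407^4096 * 407^8192 * 407^131072 * 407^524288 = 11 (mod 699); answer 11
Part II: W1 = 11; w = -26; cross terms: (-21*-28 - -26*-26)=-88, (-26*-2 - -2*-28)=-4, (-2*-26 - -21*-2)=10; twice the area = |-82| = 82; area = 41; answer 41

41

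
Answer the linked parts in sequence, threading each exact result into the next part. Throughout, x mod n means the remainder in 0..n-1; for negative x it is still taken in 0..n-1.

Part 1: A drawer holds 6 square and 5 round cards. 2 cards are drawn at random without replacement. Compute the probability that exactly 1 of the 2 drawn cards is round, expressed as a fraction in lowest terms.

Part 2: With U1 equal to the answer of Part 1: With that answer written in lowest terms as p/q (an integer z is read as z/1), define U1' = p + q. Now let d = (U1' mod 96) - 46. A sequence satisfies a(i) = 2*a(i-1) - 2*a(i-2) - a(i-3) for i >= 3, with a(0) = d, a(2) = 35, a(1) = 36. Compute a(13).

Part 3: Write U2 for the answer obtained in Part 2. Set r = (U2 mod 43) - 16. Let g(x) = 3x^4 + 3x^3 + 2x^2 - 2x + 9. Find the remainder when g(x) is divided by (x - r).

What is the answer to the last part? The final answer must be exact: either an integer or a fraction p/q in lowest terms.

Part 1: total draws C(11,2) = 55; favorable C(5,1)*C(6,1) = 30; P = 6/11; answer 6/11
Part 2: U1 = 6/11; threaded value p + q = 17; d = -29; a(3) = 2*(35) - 2*(36) - 1*(-29) = 27; iterating: a(3)=27, a(4)=-52, a(5)=-193, a(6)=-309, a(7)=-180, a(8)=451, a(9)=1571, a(10)=2420, a(11)=1247, a(12)=-3917, a(13)=-12748; answer -12748
Part 3: U2 = -12748; r = 7; remainder = value at the root: 3*(7)^4 + 3*(7)^3 + 2*(7)^2 - 2*(7)^1 + 9 = (7203) + (1029) + (98) + (-14) + (9) = 8325; answer 8325

8325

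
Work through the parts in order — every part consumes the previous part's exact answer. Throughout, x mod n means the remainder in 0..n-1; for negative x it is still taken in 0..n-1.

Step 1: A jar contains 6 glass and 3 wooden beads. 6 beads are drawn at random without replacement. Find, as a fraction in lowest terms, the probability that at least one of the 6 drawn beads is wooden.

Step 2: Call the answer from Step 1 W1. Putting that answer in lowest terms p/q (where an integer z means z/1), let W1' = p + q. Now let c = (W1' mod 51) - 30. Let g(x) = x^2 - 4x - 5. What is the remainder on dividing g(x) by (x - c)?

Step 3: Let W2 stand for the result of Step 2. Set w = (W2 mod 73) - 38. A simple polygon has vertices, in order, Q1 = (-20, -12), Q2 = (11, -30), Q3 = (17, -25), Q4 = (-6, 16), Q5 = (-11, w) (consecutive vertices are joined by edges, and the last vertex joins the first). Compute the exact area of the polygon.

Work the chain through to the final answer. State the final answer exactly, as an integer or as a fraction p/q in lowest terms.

1187/2

Step 1: total draws C(9,6) = 84; complement C(6,6) = 1; favorable 84 - 1 = 83; P = 83/84; answer 83/84
Step 2: W1 = 83/84; threaded value p + q = 167; c = -16; remainder = value at the root: 1*(-16)^2 - 4*(-16)^1 - 5 = (256) + (64) + (-5) = 315; answer 315
Step 3: W2 = 315; w = -15; cross terms: (-20*-30 - 11*-12)=732, (11*-25 - 17*-30)=235, (17*16 - -6*-25)=122, (-6*-15 - -11*16)=266, (-11*-12 - -20*-15)=-168; twice the area = |1187| = 1187; area = 1187/2; answer 1187/2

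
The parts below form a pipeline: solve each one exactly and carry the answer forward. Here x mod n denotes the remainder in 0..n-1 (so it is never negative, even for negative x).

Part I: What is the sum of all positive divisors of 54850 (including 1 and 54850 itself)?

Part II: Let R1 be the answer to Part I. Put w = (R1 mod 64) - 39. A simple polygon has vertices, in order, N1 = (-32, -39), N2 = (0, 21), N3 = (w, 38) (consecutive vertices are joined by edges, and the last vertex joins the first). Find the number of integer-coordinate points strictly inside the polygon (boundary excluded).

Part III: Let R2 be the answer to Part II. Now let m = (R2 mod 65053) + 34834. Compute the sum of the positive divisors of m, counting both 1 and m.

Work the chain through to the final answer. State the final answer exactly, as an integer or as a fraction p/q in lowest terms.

Part I: 54850 = 2 * 5^2 * 1097; sigma = (1 + 2) * (1 + 5 + 25) * (1 + 1097) = 3 * 31 * 1098 = 102114; answer 102114
Part II: R1 = 102114; w = -5; cross terms: (-32*21 - 0*-39)=-672, (0*38 - -5*21)=105, (-5*-39 - -32*38)=1411; twice the area = |844| = 844; area = 422; boundary points = 4 + 1 + 1 = 6; strictly interior points = area - boundary/2 + 1 = 420; answer 420
Part III: R2 = 420; m = 35254; 35254 = 2 * 17627; sigma = (1 + 2) * (1 + 17627) = 3 * 17628 = 52884; answer 52884

52884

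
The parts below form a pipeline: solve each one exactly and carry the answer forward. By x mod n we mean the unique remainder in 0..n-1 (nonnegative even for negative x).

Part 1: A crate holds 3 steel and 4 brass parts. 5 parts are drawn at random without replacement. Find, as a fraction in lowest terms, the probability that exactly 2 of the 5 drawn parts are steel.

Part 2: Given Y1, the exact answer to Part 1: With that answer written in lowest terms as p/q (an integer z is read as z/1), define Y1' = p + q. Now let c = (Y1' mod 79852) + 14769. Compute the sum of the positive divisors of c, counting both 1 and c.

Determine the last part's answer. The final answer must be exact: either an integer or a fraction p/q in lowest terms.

31080

Part 1: total draws C(7,5) = 21; favorable C(3,2)*C(4,3) = 12; P = 4/7; answer 4/7
Part 2: Y1 = 4/7; threaded value p + q = 11; c = 14780; 14780 = 2^2 * 5 * 739; sigma = (1 + 2 + 4) * (1 + 5) * (1 + 739) = 7 * 6 * 740 = 31080; answer 31080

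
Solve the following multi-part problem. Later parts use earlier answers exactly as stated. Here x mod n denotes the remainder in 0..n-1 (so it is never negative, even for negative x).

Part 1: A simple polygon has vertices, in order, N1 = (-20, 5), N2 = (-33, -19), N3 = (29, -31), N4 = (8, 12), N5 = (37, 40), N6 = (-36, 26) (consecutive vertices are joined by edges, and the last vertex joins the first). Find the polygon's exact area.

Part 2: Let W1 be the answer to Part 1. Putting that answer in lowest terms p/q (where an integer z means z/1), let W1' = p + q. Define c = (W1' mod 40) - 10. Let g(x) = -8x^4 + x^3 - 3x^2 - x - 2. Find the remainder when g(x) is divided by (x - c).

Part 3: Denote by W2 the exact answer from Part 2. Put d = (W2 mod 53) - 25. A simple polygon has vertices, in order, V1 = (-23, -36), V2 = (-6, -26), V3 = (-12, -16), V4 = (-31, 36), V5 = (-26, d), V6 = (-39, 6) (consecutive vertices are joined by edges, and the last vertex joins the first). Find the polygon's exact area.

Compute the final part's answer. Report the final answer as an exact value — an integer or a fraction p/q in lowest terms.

Part 1: cross terms: (-20*-19 - -33*5)=545, (-33*-31 - 29*-19)=1574, (29*12 - 8*-31)=596, (8*40 - 37*12)=-124, (37*26 - -36*40)=2402, (-36*5 - -20*26)=340; twice the area = |5333| = 5333; area = 5333/2; answer 5333/2
Part 2: W1 = 5333/2; threaded value p + q = 5335; c = 5; remainder = value at the root: -8*(5)^4 + 1*(5)^3 - 3*(5)^2 - 1*(5)^1 - 2 = (-5000) + (125) + (-75) + (-5) + (-2) = -4957; answer -4957
Part 3: W2 = -4957; d = 0; cross terms: (-23*-26 - -6*-36)=382, (-6*-16 - -12*-26)=-216, (-12*36 - -31*-16)=-928, (-31*0 - -26*36)=936, (-26*6 - -39*0)=-156, (-39*-36 - -23*6)=1542; twice the area = |1560| = 1560; area = 780; answer 780

780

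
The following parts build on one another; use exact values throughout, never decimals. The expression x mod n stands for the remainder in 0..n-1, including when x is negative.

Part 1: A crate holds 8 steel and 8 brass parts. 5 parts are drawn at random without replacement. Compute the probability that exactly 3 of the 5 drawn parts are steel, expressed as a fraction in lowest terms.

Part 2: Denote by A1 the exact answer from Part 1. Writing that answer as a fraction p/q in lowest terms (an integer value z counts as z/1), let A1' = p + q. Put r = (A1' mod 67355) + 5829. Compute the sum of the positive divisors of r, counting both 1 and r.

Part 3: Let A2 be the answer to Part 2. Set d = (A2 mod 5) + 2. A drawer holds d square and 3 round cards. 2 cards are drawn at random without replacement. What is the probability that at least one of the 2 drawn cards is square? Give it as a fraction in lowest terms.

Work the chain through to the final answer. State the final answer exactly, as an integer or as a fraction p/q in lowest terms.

Part 1: total draws C(16,5) = 4368; favorable C(8,3)*C(8,2) = 1568; P = 14/39; answer 14/39
Part 2: A1 = 14/39; threaded value p + q = 53; r = 5882; 5882 = 2 * 17 * 173; sigma = (1 + 2) * (1 + 17) * (1 + 173) = 3 * 18 * 174 = 9396; answer 9396
Part 3: A2 = 9396; d = 3; total draws C(6,2) = 15; complement C(3,2) = 3; favorable 15 - 3 = 12; P = 4/5; answer 4/5

4/5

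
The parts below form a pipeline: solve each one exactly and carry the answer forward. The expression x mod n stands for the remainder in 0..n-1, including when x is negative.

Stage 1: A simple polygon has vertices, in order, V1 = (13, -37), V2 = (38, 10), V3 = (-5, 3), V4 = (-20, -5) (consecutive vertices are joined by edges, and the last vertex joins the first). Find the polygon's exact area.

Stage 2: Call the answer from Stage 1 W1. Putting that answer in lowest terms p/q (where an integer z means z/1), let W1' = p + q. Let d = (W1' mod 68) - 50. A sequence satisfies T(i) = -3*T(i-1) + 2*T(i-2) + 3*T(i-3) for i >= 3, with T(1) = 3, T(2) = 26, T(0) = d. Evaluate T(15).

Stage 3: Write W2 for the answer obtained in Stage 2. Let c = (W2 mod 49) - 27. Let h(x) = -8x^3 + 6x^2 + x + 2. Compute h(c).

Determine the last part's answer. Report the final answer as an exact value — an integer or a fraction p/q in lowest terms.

15

Stage 1: cross terms: (13*10 - 38*-37)=1536, (38*3 - -5*10)=164, (-5*-5 - -20*3)=85, (-20*-37 - 13*-5)=805; twice the area = |2590| = 2590; area = 1295; answer 1295
Stage 2: W1 = 1295; threaded value p + q = 1296; d = -46; T(3) = -3*(26) + 2*(3) + 3*(-46) = -210; iterating: T(3)=-210, T(4)=691, T(5)=-2415, T(6)=7997, T(7)=-26748, T(8)=88993, T(9)=-296484, T(10)=987194, T(11)=-3287571, T(12)=10947649, T(13)=-36456507, T(14)=121402106, T(15)=-404276385; answer -404276385
Stage 3: W2 = -404276385; c = -1; -8*(-1)^3 + 6*(-1)^2 + 1*(-1)^1 + 2 = (8) + (6) + (-1) + (2) = 15; answer 15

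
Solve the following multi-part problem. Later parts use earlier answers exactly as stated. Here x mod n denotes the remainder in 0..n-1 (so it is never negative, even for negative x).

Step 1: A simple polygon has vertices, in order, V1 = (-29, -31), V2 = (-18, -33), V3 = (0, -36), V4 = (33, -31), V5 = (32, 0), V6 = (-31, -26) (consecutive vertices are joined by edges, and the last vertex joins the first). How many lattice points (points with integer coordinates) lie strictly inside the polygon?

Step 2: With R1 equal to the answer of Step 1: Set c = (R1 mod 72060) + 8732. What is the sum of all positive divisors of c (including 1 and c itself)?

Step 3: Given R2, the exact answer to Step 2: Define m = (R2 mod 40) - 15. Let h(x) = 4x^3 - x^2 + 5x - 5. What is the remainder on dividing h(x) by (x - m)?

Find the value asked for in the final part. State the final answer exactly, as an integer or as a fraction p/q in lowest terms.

Step 1: cross terms: (-29*-33 - -18*-31)=399, (-18*-36 - 0*-33)=648, (0*-31 - 33*-36)=1188, (33*0 - 32*-31)=992, (32*-26 - -31*0)=-832, (-31*-31 - -29*-26)=207; twice the area = |2602| = 2602; area = 1301; boundary points = 1 + 3 + 1 + 1 + 1 + 1 = 8; strictly interior points = area - boundary/2 + 1 = 1298; answer 1298
Step 2: R1 = 1298; c = 10030; 10030 = 2 * 5 * 17 * 59; sigma = (1 + 2) * (1 + 5) * (1 + 17) * (1 + 59) = 3 * 6 * 18 * 60 = 19440; answer 19440
Step 3: R2 = 19440; m = -15; remainder = value at the root: 4*(-15)^3 - 1*(-15)^2 + 5*(-15)^1 - 5 = (-13500) + (-225) + (-75) + (-5) = -13805; answer -13805

-13805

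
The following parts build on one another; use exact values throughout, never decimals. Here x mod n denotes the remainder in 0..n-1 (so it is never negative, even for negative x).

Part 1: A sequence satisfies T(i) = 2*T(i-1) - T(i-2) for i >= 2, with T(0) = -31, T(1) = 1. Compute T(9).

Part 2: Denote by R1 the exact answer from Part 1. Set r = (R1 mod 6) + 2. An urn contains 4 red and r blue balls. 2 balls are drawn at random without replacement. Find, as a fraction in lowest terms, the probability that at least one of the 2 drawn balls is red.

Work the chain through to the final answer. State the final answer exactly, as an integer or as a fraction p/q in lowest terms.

34/55

Part 1: T(2) = 2*(1) - 1*(-31) = 33; iterating: T(2)=33, T(3)=65, T(4)=97, T(5)=129, T(6)=161, T(7)=193, T(8)=225, T(9)=257; answer 257
Part 2: R1 = 257; r = 7; total draws C(11,2) = 55; complement C(7,2) = 21; favorable 55 - 21 = 34; P = 34/55; answer 34/55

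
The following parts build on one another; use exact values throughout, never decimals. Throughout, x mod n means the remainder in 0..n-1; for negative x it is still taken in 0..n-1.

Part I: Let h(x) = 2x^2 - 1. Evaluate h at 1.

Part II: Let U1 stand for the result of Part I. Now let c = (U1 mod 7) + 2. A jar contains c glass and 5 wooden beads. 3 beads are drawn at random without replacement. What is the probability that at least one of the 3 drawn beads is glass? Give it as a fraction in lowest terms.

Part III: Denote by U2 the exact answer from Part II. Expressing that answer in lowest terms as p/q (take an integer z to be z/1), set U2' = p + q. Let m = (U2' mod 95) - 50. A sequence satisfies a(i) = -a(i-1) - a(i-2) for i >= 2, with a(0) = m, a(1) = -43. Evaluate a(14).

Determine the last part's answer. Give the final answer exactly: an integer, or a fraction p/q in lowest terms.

42

Part I: 2*(1)^2 - 1 = (2) + (-1) = 1; answer 1
Part II: U1 = 1; c = 3; total draws C(8,3) = 56; complement C(5,3) = 10; favorable 56 - 10 = 46; P = 23/28; answer 23/28
Part III: U2 = 23/28; threaded value p + q = 51; m = 1; a(2) = -1*(-43) - 1*(1) = 42; iterating: a(2)=42, a(3)=1, a(4)=-43, a(5)=42, a(6)=1, a(7)=-43, a(8)=42, a(9)=1, a(10)=-43, a(11)=42, a(12)=1, a(13)=-43, a(14)=42; answer 42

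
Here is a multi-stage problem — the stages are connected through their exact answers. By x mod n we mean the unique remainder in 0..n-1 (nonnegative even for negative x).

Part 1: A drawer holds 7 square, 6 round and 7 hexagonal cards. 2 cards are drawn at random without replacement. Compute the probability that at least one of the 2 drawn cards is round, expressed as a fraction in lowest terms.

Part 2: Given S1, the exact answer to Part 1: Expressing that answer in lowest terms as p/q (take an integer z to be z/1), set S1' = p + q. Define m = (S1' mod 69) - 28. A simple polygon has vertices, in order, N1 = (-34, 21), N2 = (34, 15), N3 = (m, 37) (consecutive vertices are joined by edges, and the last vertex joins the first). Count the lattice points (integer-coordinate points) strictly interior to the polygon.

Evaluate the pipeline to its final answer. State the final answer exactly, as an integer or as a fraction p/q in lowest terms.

Part 1: total draws C(20,2) = 190; complement C(14,2) = 91; favorable 190 - 91 = 99; P = 99/190; answer 99/190
Part 2: S1 = 99/190; threaded value p + q = 289; m = -15; cross terms: (-34*15 - 34*21)=-1224, (34*37 - -15*15)=1483, (-15*21 - -34*37)=943; twice the area = |1202| = 1202; area = 601; boundary points = 2 + 1 + 1 = 4; strictly interior points = area - boundary/2 + 1 = 600; answer 600

600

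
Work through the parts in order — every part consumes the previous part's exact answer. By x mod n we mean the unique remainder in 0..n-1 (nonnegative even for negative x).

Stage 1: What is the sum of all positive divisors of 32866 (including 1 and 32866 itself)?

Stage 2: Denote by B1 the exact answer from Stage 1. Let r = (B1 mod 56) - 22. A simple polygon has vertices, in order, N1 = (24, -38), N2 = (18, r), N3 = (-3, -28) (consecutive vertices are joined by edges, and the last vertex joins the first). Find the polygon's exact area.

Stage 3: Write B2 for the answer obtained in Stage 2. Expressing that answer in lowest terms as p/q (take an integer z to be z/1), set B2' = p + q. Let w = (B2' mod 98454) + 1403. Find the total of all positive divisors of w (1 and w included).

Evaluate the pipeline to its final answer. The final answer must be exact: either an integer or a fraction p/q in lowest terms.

Stage 1: 32866 = 2 * 16433; sigma = (1 + 2) * (1 + 16433) = 3 * 16434 = 49302; answer 49302
Stage 2: B1 = 49302; r = 0; cross terms: (24*0 - 18*-38)=684, (18*-28 - -3*0)=-504, (-3*-38 - 24*-28)=786; twice the area = |966| = 966; area = 483; answer 483
Stage 3: B2 = 483; threaded value p + q = 484; w = 1887; 1887 = 3 * 17 * 37; sigma = (1 + 3) * (1 + 17) * (1 + 37) = 4 * 18 * 38 = 2736; answer 2736

2736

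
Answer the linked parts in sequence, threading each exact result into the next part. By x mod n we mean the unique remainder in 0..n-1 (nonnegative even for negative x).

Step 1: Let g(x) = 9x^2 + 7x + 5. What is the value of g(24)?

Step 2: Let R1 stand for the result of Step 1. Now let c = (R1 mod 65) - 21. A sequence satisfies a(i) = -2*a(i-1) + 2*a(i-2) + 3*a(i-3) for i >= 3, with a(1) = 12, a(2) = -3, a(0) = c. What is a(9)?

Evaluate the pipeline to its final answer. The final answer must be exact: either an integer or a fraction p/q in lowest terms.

Step 1: 9*(24)^2 + 7*(24)^1 + 5 = (5184) + (168) + (5) = 5357; answer 5357
Step 2: R1 = 5357; c = 6; a(3) = -2*(-3) + 2*(12) + 3*(6) = 48; iterating: a(3)=48, a(4)=-66, a(5)=219, a(6)=-426, a(7)=1092, a(8)=-2379, a(9)=5664; answer 5664

5664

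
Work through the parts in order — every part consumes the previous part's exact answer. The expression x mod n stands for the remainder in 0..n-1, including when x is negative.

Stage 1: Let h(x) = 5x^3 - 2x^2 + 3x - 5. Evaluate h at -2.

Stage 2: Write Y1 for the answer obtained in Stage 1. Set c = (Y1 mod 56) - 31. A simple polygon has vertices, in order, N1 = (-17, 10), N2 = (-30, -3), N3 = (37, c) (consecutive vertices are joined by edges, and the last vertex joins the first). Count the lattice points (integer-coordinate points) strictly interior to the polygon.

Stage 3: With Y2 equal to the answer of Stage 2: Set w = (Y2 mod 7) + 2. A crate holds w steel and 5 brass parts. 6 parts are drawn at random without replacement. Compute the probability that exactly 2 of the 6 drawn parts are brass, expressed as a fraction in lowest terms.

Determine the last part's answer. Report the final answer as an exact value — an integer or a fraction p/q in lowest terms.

25/66

Stage 1: 5*(-2)^3 - 2*(-2)^2 + 3*(-2)^1 - 5 = (-40) + (-8) + (-6) + (-5) = -59; answer -59
Stage 2: Y1 = -59; c = 22; cross terms: (-17*-3 - -30*10)=351, (-30*22 - 37*-3)=-549, (37*10 - -17*22)=744; twice the area = |546| = 546; area = 273; boundary points = 13 + 1 + 6 = 20; strictly interior points = area - boundary/2 + 1 = 264; answer 264
Stage 3: Y2 = 264; w = 7; total draws C(12,6) = 924; favorable C(5,2)*C(7,4) = 350; P = 25/66; answer 25/66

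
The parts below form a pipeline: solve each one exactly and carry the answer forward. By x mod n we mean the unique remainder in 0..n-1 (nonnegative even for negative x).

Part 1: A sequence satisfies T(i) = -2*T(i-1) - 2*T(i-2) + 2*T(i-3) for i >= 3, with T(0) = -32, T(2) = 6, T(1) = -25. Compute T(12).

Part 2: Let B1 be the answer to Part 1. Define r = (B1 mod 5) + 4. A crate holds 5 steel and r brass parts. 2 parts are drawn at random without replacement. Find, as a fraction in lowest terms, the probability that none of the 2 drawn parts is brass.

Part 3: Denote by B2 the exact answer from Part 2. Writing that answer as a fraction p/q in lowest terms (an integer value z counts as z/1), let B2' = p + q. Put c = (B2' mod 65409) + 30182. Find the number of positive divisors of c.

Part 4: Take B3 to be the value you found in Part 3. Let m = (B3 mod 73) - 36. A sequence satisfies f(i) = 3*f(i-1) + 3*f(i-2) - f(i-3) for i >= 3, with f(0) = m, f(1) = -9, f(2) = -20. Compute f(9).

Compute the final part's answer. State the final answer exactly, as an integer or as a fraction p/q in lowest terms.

Part 1: T(3) = -2*(6) - 2*(-25) + 2*(-32) = -26; iterating: T(3)=-26, T(4)=-10, T(5)=84, T(6)=-200, T(7)=212, T(8)=144, T(9)=-1112, T(10)=2360, T(11)=-2208, T(12)=-2528; answer -2528
Part 2: B1 = -2528; r = 6; total draws C(11,2) = 55; favorable C(5,2) = 10; P = 2/11; answer 2/11
Part 3: B2 = 2/11; threaded value p + q = 13; c = 30195; 30195 = 3^2 * 5 * 11 * 61; number of divisors = (2+1) * (1+1) * (1+1) * (1+1) = 24; answer 24
Part 4: B3 = 24; m = -12; f(3) = 3*(-20) + 3*(-9) - 1*(-12) = -75; iterating: f(3)=-75, f(4)=-276, f(5)=-1033, f(6)=-3852, f(7)=-14379, f(8)=-53660, f(9)=-200265; answer -200265

-200265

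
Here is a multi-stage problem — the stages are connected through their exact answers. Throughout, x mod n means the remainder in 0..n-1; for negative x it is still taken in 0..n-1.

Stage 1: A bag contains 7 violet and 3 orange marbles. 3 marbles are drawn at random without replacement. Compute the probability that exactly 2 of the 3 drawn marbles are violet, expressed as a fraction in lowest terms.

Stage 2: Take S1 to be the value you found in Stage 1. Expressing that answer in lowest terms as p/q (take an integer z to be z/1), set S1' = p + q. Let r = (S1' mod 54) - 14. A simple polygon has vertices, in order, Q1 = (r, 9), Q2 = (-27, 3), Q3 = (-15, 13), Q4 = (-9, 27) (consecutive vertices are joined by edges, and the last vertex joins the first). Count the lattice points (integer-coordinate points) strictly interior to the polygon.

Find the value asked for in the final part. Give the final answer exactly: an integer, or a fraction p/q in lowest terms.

Stage 1: total draws C(10,3) = 120; favorable C(7,2)*C(3,1) = 63; P = 21/40; answer 21/40
Stage 2: S1 = 21/40; threaded value p + q = 61; r = -7; cross terms: (-7*3 - -27*9)=222, (-27*13 - -15*3)=-306, (-15*27 - -9*13)=-288, (-9*9 - -7*27)=108; twice the area = |-264| = 264; area = 132; boundary points = 2 + 2 + 2 + 2 = 8; strictly interior points = area - boundary/2 + 1 = 129; answer 129

129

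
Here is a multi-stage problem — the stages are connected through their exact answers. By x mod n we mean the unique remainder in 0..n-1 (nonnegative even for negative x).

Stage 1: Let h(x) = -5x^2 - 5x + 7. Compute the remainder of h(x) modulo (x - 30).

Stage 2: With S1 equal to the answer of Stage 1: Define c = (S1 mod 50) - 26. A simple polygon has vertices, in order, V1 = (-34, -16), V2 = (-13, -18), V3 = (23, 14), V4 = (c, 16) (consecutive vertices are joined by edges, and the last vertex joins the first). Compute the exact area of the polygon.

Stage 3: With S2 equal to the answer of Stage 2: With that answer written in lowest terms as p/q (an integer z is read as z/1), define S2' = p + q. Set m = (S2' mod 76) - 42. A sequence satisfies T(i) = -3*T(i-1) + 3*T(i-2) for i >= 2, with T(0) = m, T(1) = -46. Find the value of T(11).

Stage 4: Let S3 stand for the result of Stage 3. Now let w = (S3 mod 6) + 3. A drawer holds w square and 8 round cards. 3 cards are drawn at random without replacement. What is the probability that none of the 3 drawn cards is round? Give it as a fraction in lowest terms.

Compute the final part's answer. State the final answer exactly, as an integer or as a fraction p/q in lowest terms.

Stage 1: remainder = value at the root: -5*(30)^2 - 5*(30)^1 + 7 = (-4500) + (-150) + (7) = -4643; answer -4643
Stage 2: S1 = -4643; c = -19; cross terms: (-34*-18 - -13*-16)=404, (-13*14 - 23*-18)=232, (23*16 - -19*14)=634, (-19*-16 - -34*16)=848; twice the area = |2118| = 2118; area = 1059; answer 1059
Stage 3: S2 = 1059; threaded value p + q = 1060; m = 30; T(2) = -3*(-46) + 3*(30) = 228; iterating: T(2)=228, T(3)=-822, T(4)=3150, T(5)=-11916, T(6)=45198, T(7)=-171342, T(8)=649620, T(9)=-2462886, T(10)=9337518, T(11)=-35401212; answer -35401212
Stage 4: S3 = -35401212; w = 3; total draws C(11,3) = 165; favorable C(3,3) = 1; P = 1/165; answer 1/165

1/165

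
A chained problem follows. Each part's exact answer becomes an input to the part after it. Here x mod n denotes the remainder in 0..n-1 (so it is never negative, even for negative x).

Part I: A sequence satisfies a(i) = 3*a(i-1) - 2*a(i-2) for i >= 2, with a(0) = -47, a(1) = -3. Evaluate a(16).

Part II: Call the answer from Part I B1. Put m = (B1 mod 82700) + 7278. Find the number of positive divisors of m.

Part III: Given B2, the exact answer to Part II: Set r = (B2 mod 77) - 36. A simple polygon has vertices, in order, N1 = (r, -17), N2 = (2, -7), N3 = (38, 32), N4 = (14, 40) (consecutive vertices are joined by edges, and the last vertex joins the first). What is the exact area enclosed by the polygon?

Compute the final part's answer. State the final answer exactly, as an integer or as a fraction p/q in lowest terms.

1351

Part I: a(2) = 3*(-3) - 2*(-47) = 85; iterating: a(2)=85, a(3)=261, a(4)=613, a(5)=1317, a(6)=2725, a(7)=5541, a(8)=11173, a(9)=22437, a(10)=44965, a(11)=90021, a(12)=180133, a(13)=360357, a(14)=720805, a(15)=1441701, a(16)=2883493; answer 2883493
Part II: B1 = 2883493; m = 78971; 78971 = 157 * 503; number of divisors = (1+1) * (1+1) = 4; answer 4
Part III: B2 = 4; r = -32; cross terms: (-32*-7 - 2*-17)=258, (2*32 - 38*-7)=330, (38*40 - 14*32)=1072, (14*-17 - -32*40)=1042; twice the area = |2702| = 2702; area = 1351; answer 1351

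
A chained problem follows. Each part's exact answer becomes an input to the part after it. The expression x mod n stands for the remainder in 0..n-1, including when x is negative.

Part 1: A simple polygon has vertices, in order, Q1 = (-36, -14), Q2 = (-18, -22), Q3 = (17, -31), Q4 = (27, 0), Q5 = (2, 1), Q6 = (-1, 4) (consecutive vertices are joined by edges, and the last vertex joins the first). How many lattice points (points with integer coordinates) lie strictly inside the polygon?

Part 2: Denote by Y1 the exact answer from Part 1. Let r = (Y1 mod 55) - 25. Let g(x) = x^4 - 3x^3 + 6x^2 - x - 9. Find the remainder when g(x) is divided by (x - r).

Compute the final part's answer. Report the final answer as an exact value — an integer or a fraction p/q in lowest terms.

Part 1: cross terms: (-36*-22 - -18*-14)=540, (-18*-31 - 17*-22)=932, (17*0 - 27*-31)=837, (27*1 - 2*0)=27, (2*4 - -1*1)=9, (-1*-14 - -36*4)=158; twice the area = |2503| = 2503; area = 2503/2; boundary points = 2 + 1 + 1 + 1 + 3 + 1 = 9; strictly interior points = area - boundary/2 + 1 = 1248; answer 1248
Part 2: Y1 = 1248; r = 13; remainder = value at the root: 1*(13)^4 - 3*(13)^3 + 6*(13)^2 - 1*(13)^1 - 9 = (28561) + (-6591) + (1014) + (-13) + (-9) = 22962; answer 22962

22962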